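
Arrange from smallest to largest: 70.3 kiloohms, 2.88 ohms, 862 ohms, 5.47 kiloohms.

2.88 ohms < 862 ohms < 5.47 kiloohms < 70.3 kiloohms

70.3 kiloohms = 70300 ohms
2.88 ohms = 2.88 ohms
862 ohms = 862 ohms
5.47 kiloohms = 5470 ohms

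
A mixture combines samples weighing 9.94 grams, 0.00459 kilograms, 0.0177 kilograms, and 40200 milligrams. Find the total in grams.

72.43 grams

In grams:
  9.94 grams → 9.94
  0.00459 kilograms = 0.00459 × 10³ grams = 4.59
  0.0177 kilograms = 0.0177 × 10³ grams = 17.7
  40200 milligrams = 40200 × 10⁻³ grams = 40.2
Sum: 9.94 + 4.59 + 17.7 + 40.2 = 72.43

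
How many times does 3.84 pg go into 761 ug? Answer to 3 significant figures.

198000000

(761 × 10^-6) / (3.84 × 10^-12) = 198.2 × 10^6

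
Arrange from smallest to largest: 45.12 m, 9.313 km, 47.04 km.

45.12 m < 9.313 km < 47.04 km

45.12 m = 45.12 m
9.313 km = 9313 m
47.04 km = 47040 m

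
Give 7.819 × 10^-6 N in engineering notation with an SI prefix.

= 7.819 × 10^-6 N; 10^-6 is micro.

7.819 uN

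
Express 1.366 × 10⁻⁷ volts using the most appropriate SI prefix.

= 136.6 × 10⁻⁹ volts; 10⁻⁹ is nano.

136.6 nanovolts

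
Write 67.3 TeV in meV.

67300000000000000 meV

tera = 10^12, milli = 10^-3; factor is 10^15.
67.3 × 10^15 = 67300000000000000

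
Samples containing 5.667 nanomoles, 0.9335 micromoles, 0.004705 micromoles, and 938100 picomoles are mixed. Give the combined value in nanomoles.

In nanomoles:
  5.667 nanomoles → 5.667
  0.9335 micromoles = 0.9335 × 10^3 nanomoles = 933.5
  0.004705 micromoles = 0.004705 × 10^3 nanomoles = 4.705
  938100 picomoles = 938100 × 10^-3 nanomoles = 938.1
Sum: 5.667 + 933.5 + 4.705 + 938.1 = 1881.972

1881.972 nanomoles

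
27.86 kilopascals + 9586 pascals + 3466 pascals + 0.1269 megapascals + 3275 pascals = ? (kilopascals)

171.087 kilopascals

In kilopascals:
  27.86 kilopascals → 27.86
  9586 pascals = 9586e-3 kilopascals = 9.586
  3466 pascals = 3466e-3 kilopascals = 3.466
  0.1269 megapascals = 0.1269e3 kilopascals = 126.9
  3275 pascals = 3275e-3 kilopascals = 3.275
Sum: 27.86 + 9.586 + 3.466 + 126.9 + 3.275 = 171.087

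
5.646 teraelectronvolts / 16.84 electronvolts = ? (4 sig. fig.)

(5.646e12) / (16.84) = 0.33527e12

335300000000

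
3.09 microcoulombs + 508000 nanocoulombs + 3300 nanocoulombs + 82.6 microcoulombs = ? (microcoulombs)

596.99 microcoulombs

In microcoulombs:
  3.09 microcoulombs → 3.09
  508000 nanocoulombs = 508000 × 10⁻³ microcoulombs = 508
  3300 nanocoulombs = 3300 × 10⁻³ microcoulombs = 3.3
  82.6 microcoulombs → 82.6
Sum: 3.09 + 508 + 3.3 + 82.6 = 596.99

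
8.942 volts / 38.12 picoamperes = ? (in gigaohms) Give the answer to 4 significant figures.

234.6 gigaohms

(8.942) / (38.12 × 10^-12) = 0.234575 × 10^12 Ω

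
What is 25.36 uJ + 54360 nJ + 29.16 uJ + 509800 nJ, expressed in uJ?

618.68 uJ

In uJ:
  25.36 uJ → 25.36
  54360 nJ = 54360e-3 uJ = 54.36
  29.16 uJ → 29.16
  509800 nJ = 509800e-3 uJ = 509.8
Sum: 25.36 + 54.36 + 29.16 + 509.8 = 618.68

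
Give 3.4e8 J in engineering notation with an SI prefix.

340 MJ

= 340e6 J; 1e6 is mega.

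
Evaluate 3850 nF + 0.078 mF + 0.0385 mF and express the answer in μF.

In μF:
  3850 nF = 3850 × 10^-3 μF = 3.85
  0.078 mF = 0.078 × 10^3 μF = 78
  0.0385 mF = 0.0385 × 10^3 μF = 38.5
Sum: 3.85 + 78 + 38.5 = 120.35

120.35 μF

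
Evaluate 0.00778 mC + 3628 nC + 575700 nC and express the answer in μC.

In μC:
  0.00778 mC = 0.00778 × 10³ μC = 7.78
  3628 nC = 3628 × 10⁻³ μC = 3.628
  575700 nC = 575700 × 10⁻³ μC = 575.7
Sum: 7.78 + 3.628 + 575.7 = 587.108

587.108 μC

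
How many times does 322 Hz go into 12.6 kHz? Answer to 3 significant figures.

(12.6e3) / (322) = 0.03913e3

39.1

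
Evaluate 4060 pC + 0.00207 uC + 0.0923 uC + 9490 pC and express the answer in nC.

107.92 nC

In nC:
  4060 pC = 4060 × 10^-3 nC = 4.06
  0.00207 uC = 0.00207 × 10^3 nC = 2.07
  0.0923 uC = 0.0923 × 10^3 nC = 92.3
  9490 pC = 9490 × 10^-3 nC = 9.49
Sum: 4.06 + 2.07 + 92.3 + 9.49 = 107.92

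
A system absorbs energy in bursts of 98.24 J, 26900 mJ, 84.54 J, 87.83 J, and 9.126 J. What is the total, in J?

In J:
  98.24 J → 98.24
  26900 mJ = 26900 × 10^-3 J = 26.9
  84.54 J → 84.54
  87.83 J → 87.83
  9.126 J → 9.126
Sum: 98.24 + 26.9 + 84.54 + 87.83 + 9.126 = 306.636

306.636 J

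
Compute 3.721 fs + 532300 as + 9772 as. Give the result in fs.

545.793 fs

In fs:
  3.721 fs → 3.721
  532300 as = 532300 × 10^-3 fs = 532.3
  9772 as = 9772 × 10^-3 fs = 9.772
Sum: 3.721 + 532.3 + 9.772 = 545.793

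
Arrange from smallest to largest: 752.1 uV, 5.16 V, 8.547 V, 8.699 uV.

752.1 uV = 0.0007521 V
5.16 V = 5.16 V
8.547 V = 8.547 V
8.699 uV = 0.000008699 V

8.699 uV < 752.1 uV < 5.16 V < 8.547 V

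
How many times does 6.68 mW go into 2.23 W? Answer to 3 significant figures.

334

(2.23) / (6.68e-3) = 0.3338e3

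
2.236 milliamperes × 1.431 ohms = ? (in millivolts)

3.199716 millivolts

2.236 × 10^-3 × 1.431 = 3.199716 × 10^-3 V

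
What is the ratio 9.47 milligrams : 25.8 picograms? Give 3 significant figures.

367000000

(9.47e-3) / (25.8e-12) = 0.3671e9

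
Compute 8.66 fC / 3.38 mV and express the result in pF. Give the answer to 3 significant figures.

2.56 pF

(8.66e-15) / (3.38e-3) = 2.5621e-12 F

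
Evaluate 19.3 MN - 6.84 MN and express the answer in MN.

In MN:
  19.3 MN → 19.3
  6.84 MN → 6.84
Difference: 19.3 - 6.84 = 12.46

12.46 MN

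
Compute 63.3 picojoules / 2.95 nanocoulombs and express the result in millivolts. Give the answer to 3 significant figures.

21.5 millivolts

(63.3 × 10⁻¹²) / (2.95 × 10⁻⁹) = 21.458 × 10⁻³ V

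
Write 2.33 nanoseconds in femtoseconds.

nano = 10^-9, femto = 10^-15; factor is 10^6.
2.33 × 10^6 = 2330000

2330000 femtoseconds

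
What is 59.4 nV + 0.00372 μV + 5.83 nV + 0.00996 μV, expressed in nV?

78.91 nV

In nV:
  59.4 nV → 59.4
  0.00372 μV = 0.00372 × 10³ nV = 3.72
  5.83 nV → 5.83
  0.00996 μV = 0.00996 × 10³ nV = 9.96
Sum: 59.4 + 3.72 + 5.83 + 9.96 = 78.91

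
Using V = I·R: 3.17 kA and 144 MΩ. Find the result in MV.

3.17 × 10³ × 144 × 10⁶ = 456.48 × 10⁹ V

456480 MV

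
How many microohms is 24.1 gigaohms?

24100000000000000 microohms

giga = 1e9, micro = 1e-6; factor is 1e15.
24.1 × 1e15 = 24100000000000000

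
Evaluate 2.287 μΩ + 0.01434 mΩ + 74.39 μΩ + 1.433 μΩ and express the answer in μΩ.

In μΩ:
  2.287 μΩ → 2.287
  0.01434 mΩ = 0.01434e3 μΩ = 14.34
  74.39 μΩ → 74.39
  1.433 μΩ → 1.433
Sum: 2.287 + 14.34 + 74.39 + 1.433 = 92.45

92.45 μΩ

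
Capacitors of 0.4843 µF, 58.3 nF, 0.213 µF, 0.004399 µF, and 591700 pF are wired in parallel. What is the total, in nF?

In nF:
  0.4843 µF = 0.4843 × 10³ nF = 484.3
  58.3 nF → 58.3
  0.213 µF = 0.213 × 10³ nF = 213
  0.004399 µF = 0.004399 × 10³ nF = 4.399
  591700 pF = 591700 × 10⁻³ nF = 591.7
Sum: 484.3 + 58.3 + 213 + 4.399 + 591.7 = 1351.699

1351.699 nF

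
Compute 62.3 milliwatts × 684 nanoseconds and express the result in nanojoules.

62.3 × 10^-3 × 684 × 10^-9 = 42613.2 × 10^-12 J

42.6132 nanojoules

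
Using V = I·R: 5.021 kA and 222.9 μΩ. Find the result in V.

5.021 × 10^3 × 222.9 × 10^-6 = 1119.1809 × 10^-3 V

1.1191809 V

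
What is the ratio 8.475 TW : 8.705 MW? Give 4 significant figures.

973600

(8.475e12) / (8.705e6) = 0.97358e6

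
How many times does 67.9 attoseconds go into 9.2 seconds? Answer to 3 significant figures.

135000000000000000

(9.2) / (67.9 × 10^-18) = 0.1355 × 10^18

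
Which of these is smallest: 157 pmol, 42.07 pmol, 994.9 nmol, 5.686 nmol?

157 pmol = 0.000000000157 mol
42.07 pmol = 0.00000000004207 mol
994.9 nmol = 0.0000009949 mol
5.686 nmol = 0.000000005686 mol

42.07 pmol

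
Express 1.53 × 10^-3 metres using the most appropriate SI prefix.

= 1.53 × 10^-3 metres; 10^-3 is milli.

1.53 millimetres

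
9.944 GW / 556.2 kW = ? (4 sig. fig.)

17880

(9.944 × 10^9) / (556.2 × 10^3) = 0.017878 × 10^6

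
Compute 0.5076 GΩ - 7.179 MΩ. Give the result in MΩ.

500.421 MΩ

In MΩ:
  0.5076 GΩ = 0.5076e3 MΩ = 507.6
  7.179 MΩ → 7.179
Difference: 507.6 - 7.179 = 500.421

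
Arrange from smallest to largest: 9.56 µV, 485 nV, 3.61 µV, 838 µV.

9.56 µV = 0.00000956 V
485 nV = 0.000000485 V
3.61 µV = 0.00000361 V
838 µV = 0.000838 V

485 nV < 3.61 µV < 9.56 µV < 838 µV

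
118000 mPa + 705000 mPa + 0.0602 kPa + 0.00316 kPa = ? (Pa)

886.36 Pa

In Pa:
  118000 mPa = 118000 × 10⁻³ Pa = 118
  705000 mPa = 705000 × 10⁻³ Pa = 705
  0.0602 kPa = 0.0602 × 10³ Pa = 60.2
  0.00316 kPa = 0.00316 × 10³ Pa = 3.16
Sum: 118 + 705 + 60.2 + 3.16 = 886.36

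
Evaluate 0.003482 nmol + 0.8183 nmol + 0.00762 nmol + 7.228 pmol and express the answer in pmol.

836.63 pmol

In pmol:
  0.003482 nmol = 0.003482 × 10³ pmol = 3.482
  0.8183 nmol = 0.8183 × 10³ pmol = 818.3
  0.00762 nmol = 0.00762 × 10³ pmol = 7.62
  7.228 pmol → 7.228
Sum: 3.482 + 818.3 + 7.62 + 7.228 = 836.63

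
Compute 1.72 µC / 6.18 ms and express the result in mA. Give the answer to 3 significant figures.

(1.72 × 10^-6) / (6.18 × 10^-3) = 0.27832 × 10^-3 A

0.278 mA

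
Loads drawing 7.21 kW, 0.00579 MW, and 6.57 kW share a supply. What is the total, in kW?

In kW:
  7.21 kW → 7.21
  0.00579 MW = 0.00579 × 10³ kW = 5.79
  6.57 kW → 6.57
Sum: 7.21 + 5.79 + 6.57 = 19.57

19.57 kW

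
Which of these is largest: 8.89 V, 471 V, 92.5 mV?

471 V

8.89 V = 8.89 V
471 V = 471 V
92.5 mV = 0.0925 V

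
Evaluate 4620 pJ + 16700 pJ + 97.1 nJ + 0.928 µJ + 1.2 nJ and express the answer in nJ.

In nJ:
  4620 pJ = 4620e-3 nJ = 4.62
  16700 pJ = 16700e-3 nJ = 16.7
  97.1 nJ → 97.1
  0.928 µJ = 0.928e3 nJ = 928
  1.2 nJ → 1.2
Sum: 4.62 + 16.7 + 97.1 + 928 + 1.2 = 1047.62

1047.62 nJ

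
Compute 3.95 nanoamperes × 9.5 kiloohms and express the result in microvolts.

37.525 microvolts

3.95 × 10^-9 × 9.5 × 10^3 = 37.525 × 10^-6 V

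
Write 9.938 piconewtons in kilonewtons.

pico = 1e-12, kilo = 1e3; factor is 1e-15.
9.938 × 1e-15 = 0.000000000000009938

0.000000000000009938 kilonewtons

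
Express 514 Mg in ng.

514000000000000000 ng

mega = 1e6, nano = 1e-9; factor is 1e15.
514 × 1e15 = 514000000000000000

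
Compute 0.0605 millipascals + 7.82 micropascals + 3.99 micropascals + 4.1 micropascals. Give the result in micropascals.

In micropascals:
  0.0605 millipascals = 0.0605 × 10³ micropascals = 60.5
  7.82 micropascals → 7.82
  3.99 micropascals → 3.99
  4.1 micropascals → 4.1
Sum: 60.5 + 7.82 + 3.99 + 4.1 = 76.41

76.41 micropascals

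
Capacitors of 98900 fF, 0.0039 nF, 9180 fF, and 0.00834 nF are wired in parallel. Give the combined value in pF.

In pF:
  98900 fF = 98900 × 10⁻³ pF = 98.9
  0.0039 nF = 0.0039 × 10³ pF = 3.9
  9180 fF = 9180 × 10⁻³ pF = 9.18
  0.00834 nF = 0.00834 × 10³ pF = 8.34
Sum: 98.9 + 3.9 + 9.18 + 8.34 = 120.32

120.32 pF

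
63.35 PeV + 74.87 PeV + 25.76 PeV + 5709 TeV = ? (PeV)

In PeV:
  63.35 PeV → 63.35
  74.87 PeV → 74.87
  25.76 PeV → 25.76
  5709 TeV = 5709 × 10^-3 PeV = 5.709
Sum: 63.35 + 74.87 + 25.76 + 5.709 = 169.689

169.689 PeV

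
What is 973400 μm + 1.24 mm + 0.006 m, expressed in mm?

980.64 mm

In mm:
  973400 μm = 973400e-3 mm = 973.4
  1.24 mm → 1.24
  0.006 m = 0.006e3 mm = 6
Sum: 973.4 + 1.24 + 6 = 980.64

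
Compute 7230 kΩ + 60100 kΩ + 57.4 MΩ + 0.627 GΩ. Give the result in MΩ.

In MΩ:
  7230 kΩ = 7230 × 10^-3 MΩ = 7.23
  60100 kΩ = 60100 × 10^-3 MΩ = 60.1
  57.4 MΩ → 57.4
  0.627 GΩ = 0.627 × 10^3 MΩ = 627
Sum: 7.23 + 60.1 + 57.4 + 627 = 751.73

751.73 MΩ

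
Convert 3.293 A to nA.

(no prefix) = 1e0, nano = 1e-9; factor is 1e9.
3.293 × 1e9 = 3293000000

3293000000 nA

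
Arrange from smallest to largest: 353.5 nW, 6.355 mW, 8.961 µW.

353.5 nW < 8.961 µW < 6.355 mW

353.5 nW = 0.0000003535 W
6.355 mW = 0.006355 W
8.961 µW = 0.000008961 W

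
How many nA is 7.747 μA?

7747 nA

micro = 1e-6, nano = 1e-9; factor is 1e3.
7.747 × 1e3 = 7747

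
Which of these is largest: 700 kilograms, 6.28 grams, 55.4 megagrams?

700 kilograms = 700000 grams
6.28 grams = 6.28 grams
55.4 megagrams = 55400000 grams

55.4 megagrams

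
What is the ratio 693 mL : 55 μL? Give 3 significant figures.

(693e-3) / (55e-6) = 12.6e3

12600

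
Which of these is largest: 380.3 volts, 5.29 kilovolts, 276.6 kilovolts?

380.3 volts = 380.3 volts
5.29 kilovolts = 5290 volts
276.6 kilovolts = 276600 volts

276.6 kilovolts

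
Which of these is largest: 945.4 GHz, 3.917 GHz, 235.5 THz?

945.4 GHz = 945400000000 Hz
3.917 GHz = 3917000000 Hz
235.5 THz = 235500000000000 Hz

235.5 THz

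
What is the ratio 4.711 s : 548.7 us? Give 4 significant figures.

(4.711) / (548.7e-6) = 0.0085857e6

8586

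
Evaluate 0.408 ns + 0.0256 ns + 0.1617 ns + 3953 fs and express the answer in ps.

In ps:
  0.408 ns = 0.408 × 10³ ps = 408
  0.0256 ns = 0.0256 × 10³ ps = 25.6
  0.1617 ns = 0.1617 × 10³ ps = 161.7
  3953 fs = 3953 × 10⁻³ ps = 3.953
Sum: 408 + 25.6 + 161.7 + 3.953 = 599.253

599.253 ps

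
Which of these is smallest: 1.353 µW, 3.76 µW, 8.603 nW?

1.353 µW = 0.000001353 W
3.76 µW = 0.00000376 W
8.603 nW = 0.000000008603 W

8.603 nW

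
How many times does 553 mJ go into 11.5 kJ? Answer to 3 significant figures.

20800

(11.5e3) / (553e-3) = 0.0208e6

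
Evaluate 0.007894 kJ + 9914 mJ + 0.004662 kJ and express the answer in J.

In J:
  0.007894 kJ = 0.007894e3 J = 7.894
  9914 mJ = 9914e-3 J = 9.914
  0.004662 kJ = 0.004662e3 J = 4.662
Sum: 7.894 + 9.914 + 4.662 = 22.47

22.47 J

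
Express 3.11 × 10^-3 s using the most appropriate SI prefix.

= 3.11 × 10^-3 s; 10^-3 is milli.

3.11 ms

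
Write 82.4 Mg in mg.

82400000000 mg

mega = 10^6, milli = 10^-3; factor is 10^9.
82.4 × 10^9 = 82400000000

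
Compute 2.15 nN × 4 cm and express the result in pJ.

2.15 × 10⁻⁹ × 4 × 10⁻² = 8.6 × 10⁻¹¹ J

86 pJ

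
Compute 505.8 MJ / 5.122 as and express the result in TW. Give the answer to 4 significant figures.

98750000000000 TW

(505.8 × 10^6) / (5.122 × 10^-18) = 98.7505 × 10^24 W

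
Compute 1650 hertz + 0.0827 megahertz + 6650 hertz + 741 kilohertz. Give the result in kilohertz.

832 kilohertz

In kilohertz:
  1650 hertz = 1650 × 10^-3 kilohertz = 1.65
  0.0827 megahertz = 0.0827 × 10^3 kilohertz = 82.7
  6650 hertz = 6650 × 10^-3 kilohertz = 6.65
  741 kilohertz → 741
Sum: 1.65 + 82.7 + 6.65 + 741 = 832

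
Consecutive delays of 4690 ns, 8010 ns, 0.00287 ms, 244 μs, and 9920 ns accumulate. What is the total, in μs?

In μs:
  4690 ns = 4690 × 10⁻³ μs = 4.69
  8010 ns = 8010 × 10⁻³ μs = 8.01
  0.00287 ms = 0.00287 × 10³ μs = 2.87
  244 μs → 244
  9920 ns = 9920 × 10⁻³ μs = 9.92
Sum: 4.69 + 8.01 + 2.87 + 244 + 9.92 = 269.49

269.49 μs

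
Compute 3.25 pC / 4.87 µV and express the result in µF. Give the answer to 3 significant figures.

(3.25e-12) / (4.87e-6) = 0.66735e-6 F

0.667 µF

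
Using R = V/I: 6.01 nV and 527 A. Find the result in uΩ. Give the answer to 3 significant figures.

0.0000114 uΩ

(6.01 × 10⁻⁹) / (527) = 0.011404 × 10⁻⁹ Ω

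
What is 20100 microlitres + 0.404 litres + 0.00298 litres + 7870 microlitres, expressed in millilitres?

434.95 millilitres

In millilitres:
  20100 microlitres = 20100 × 10^-3 millilitres = 20.1
  0.404 litres = 0.404 × 10^3 millilitres = 404
  0.00298 litres = 0.00298 × 10^3 millilitres = 2.98
  7870 microlitres = 7870 × 10^-3 millilitres = 7.87
Sum: 20.1 + 404 + 2.98 + 7.87 = 434.95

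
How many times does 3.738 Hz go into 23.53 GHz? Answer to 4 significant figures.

6295000000

(23.53e9) / (3.738) = 6.2948e9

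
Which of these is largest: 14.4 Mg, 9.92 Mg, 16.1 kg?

14.4 Mg

14.4 Mg = 14400000 g
9.92 Mg = 9920000 g
16.1 kg = 16100 g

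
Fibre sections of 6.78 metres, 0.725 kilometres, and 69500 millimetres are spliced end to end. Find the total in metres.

In metres:
  6.78 metres → 6.78
  0.725 kilometres = 0.725e3 metres = 725
  69500 millimetres = 69500e-3 metres = 69.5
Sum: 6.78 + 725 + 69.5 = 801.28

801.28 metres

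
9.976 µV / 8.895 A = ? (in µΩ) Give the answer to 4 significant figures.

(9.976 × 10^-6) / (8.895) = 1.12153 × 10^-6 Ω

1.122 µΩ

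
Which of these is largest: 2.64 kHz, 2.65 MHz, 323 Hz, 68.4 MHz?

68.4 MHz

2.64 kHz = 2640 Hz
2.65 MHz = 2650000 Hz
323 Hz = 323 Hz
68.4 MHz = 68400000 Hz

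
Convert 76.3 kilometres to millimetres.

kilo = 10³, milli = 10⁻³; factor is 10⁶.
76.3 × 10⁶ = 76300000

76300000 millimetres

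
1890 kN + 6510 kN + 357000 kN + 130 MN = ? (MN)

In MN:
  1890 kN = 1890 × 10⁻³ MN = 1.89
  6510 kN = 6510 × 10⁻³ MN = 6.51
  357000 kN = 357000 × 10⁻³ MN = 357
  130 MN → 130
Sum: 1.89 + 6.51 + 357 + 130 = 495.4

495.4 MN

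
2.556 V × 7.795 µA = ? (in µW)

2.556 × 7.795e-6 = 19.92402e-6 W

19.92402 µW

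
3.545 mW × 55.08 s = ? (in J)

0.1952586 J

3.545 × 10⁻³ × 55.08 = 195.2586 × 10⁻³ J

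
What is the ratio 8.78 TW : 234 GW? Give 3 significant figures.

37.5

(8.78e12) / (234e9) = 0.03752e3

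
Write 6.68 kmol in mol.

6680 mol

kilo = 10³, (no prefix) = 10⁰; factor is 10³.
6.68 × 10³ = 6680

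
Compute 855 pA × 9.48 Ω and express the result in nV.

8.1054 nV

855 × 10⁻¹² × 9.48 = 8105.4 × 10⁻¹² V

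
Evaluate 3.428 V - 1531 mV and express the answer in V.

In V:
  3.428 V → 3.428
  1531 mV = 1531 × 10⁻³ V = 1.531
Difference: 3.428 - 1.531 = 1.897

1.897 V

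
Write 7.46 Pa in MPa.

(no prefix) = 10⁰, mega = 10⁶; factor is 10⁻⁶.
7.46 × 10⁻⁶ = 0.00000746

0.00000746 MPa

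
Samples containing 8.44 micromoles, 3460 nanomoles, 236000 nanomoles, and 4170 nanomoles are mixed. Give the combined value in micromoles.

252.07 micromoles

In micromoles:
  8.44 micromoles → 8.44
  3460 nanomoles = 3460e-3 micromoles = 3.46
  236000 nanomoles = 236000e-3 micromoles = 236
  4170 nanomoles = 4170e-3 micromoles = 4.17
Sum: 8.44 + 3.46 + 236 + 4.17 = 252.07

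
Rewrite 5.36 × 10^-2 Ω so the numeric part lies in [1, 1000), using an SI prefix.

= 53.6 × 10^-3 Ω; 10^-3 is milli.

53.6 mΩ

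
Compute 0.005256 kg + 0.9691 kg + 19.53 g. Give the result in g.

993.886 g

In g:
  0.005256 kg = 0.005256 × 10³ g = 5.256
  0.9691 kg = 0.9691 × 10³ g = 969.1
  19.53 g → 19.53
Sum: 5.256 + 969.1 + 19.53 = 993.886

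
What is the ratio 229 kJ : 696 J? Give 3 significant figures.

(229 × 10³) / (696) = 0.329 × 10³

329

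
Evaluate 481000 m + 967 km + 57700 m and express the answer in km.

1505.7 km

In km:
  481000 m = 481000e-3 km = 481
  967 km → 967
  57700 m = 57700e-3 km = 57.7
Sum: 481 + 967 + 57.7 = 1505.7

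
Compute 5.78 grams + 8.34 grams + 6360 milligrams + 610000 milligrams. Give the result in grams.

630.48 grams

In grams:
  5.78 grams → 5.78
  8.34 grams → 8.34
  6360 milligrams = 6360 × 10⁻³ grams = 6.36
  610000 milligrams = 610000 × 10⁻³ grams = 610
Sum: 5.78 + 8.34 + 6.36 + 610 = 630.48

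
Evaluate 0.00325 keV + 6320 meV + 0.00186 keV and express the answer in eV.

11.43 eV

In eV:
  0.00325 keV = 0.00325 × 10³ eV = 3.25
  6320 meV = 6320 × 10⁻³ eV = 6.32
  0.00186 keV = 0.00186 × 10³ eV = 1.86
Sum: 3.25 + 6.32 + 1.86 = 11.43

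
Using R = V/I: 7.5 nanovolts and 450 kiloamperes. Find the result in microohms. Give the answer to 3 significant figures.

0.0000000167 microohms

(7.5e-9) / (450e3) = 0.016667e-12 Ω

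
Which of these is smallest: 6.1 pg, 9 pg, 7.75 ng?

6.1 pg

6.1 pg = 0.0000000000061 g
9 pg = 0.000000000009 g
7.75 ng = 0.00000000775 g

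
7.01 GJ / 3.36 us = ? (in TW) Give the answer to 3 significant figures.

2090 TW

(7.01 × 10⁹) / (3.36 × 10⁻⁶) = 2.0863 × 10¹⁵ W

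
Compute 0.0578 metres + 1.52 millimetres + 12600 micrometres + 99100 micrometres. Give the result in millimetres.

171.02 millimetres

In millimetres:
  0.0578 metres = 0.0578e3 millimetres = 57.8
  1.52 millimetres → 1.52
  12600 micrometres = 12600e-3 millimetres = 12.6
  99100 micrometres = 99100e-3 millimetres = 99.1
Sum: 57.8 + 1.52 + 12.6 + 99.1 = 171.02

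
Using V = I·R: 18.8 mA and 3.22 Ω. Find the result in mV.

18.8 × 10⁻³ × 3.22 = 60.536 × 10⁻³ V

60.536 mV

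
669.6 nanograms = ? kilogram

nano = 10⁻⁹, kilo = 10³; factor is 10⁻¹².
669.6 × 10⁻¹² = 0.0000000006696

0.0000000006696 kilograms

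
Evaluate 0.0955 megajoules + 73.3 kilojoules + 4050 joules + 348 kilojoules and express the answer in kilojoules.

520.85 kilojoules

In kilojoules:
  0.0955 megajoules = 0.0955e3 kilojoules = 95.5
  73.3 kilojoules → 73.3
  4050 joules = 4050e-3 kilojoules = 4.05
  348 kilojoules → 348
Sum: 95.5 + 73.3 + 4.05 + 348 = 520.85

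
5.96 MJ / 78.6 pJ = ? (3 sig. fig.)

(5.96 × 10^6) / (78.6 × 10^-12) = 0.07583 × 10^18

75800000000000000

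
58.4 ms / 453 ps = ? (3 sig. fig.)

(58.4e-3) / (453e-12) = 0.1289e9

129000000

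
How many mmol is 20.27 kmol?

kilo = 10³, milli = 10⁻³; factor is 10⁶.
20.27 × 10⁶ = 20270000

20270000 mmol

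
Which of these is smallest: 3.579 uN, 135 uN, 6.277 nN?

6.277 nN

3.579 uN = 0.000003579 N
135 uN = 0.000135 N
6.277 nN = 0.000000006277 N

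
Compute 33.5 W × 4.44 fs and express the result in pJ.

0.14874 pJ

33.5 × 4.44e-15 = 148.74e-15 J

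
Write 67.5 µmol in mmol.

0.0675 mmol

micro = 10⁻⁶, milli = 10⁻³; factor is 10⁻³.
67.5 × 10⁻³ = 0.0675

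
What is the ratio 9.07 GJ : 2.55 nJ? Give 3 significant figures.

(9.07 × 10⁹) / (2.55 × 10⁻⁹) = 3.557 × 10¹⁸

3560000000000000000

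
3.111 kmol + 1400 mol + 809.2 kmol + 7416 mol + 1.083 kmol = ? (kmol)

822.21 kmol

In kmol:
  3.111 kmol → 3.111
  1400 mol = 1400 × 10^-3 kmol = 1.4
  809.2 kmol → 809.2
  7416 mol = 7416 × 10^-3 kmol = 7.416
  1.083 kmol → 1.083
Sum: 3.111 + 1.4 + 809.2 + 7.416 + 1.083 = 822.21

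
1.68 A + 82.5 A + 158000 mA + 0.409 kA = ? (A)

651.18 A

In A:
  1.68 A → 1.68
  82.5 A → 82.5
  158000 mA = 158000 × 10^-3 A = 158
  0.409 kA = 0.409 × 10^3 A = 409
Sum: 1.68 + 82.5 + 158 + 409 = 651.18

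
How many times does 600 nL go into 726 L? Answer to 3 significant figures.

(726) / (600 × 10^-9) = 1.21 × 10^9

1210000000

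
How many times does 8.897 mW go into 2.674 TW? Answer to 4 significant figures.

(2.674e12) / (8.897e-3) = 0.30055e15

300600000000000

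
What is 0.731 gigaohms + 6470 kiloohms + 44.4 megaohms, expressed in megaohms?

781.87 megaohms

In megaohms:
  0.731 gigaohms = 0.731 × 10³ megaohms = 731
  6470 kiloohms = 6470 × 10⁻³ megaohms = 6.47
  44.4 megaohms → 44.4
Sum: 731 + 6.47 + 44.4 = 781.87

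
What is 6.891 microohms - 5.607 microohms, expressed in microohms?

In microohms:
  6.891 microohms → 6.891
  5.607 microohms → 5.607
Difference: 6.891 - 5.607 = 1.284

1.284 microohms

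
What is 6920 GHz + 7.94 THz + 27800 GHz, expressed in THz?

42.66 THz

In THz:
  6920 GHz = 6920 × 10^-3 THz = 6.92
  7.94 THz → 7.94
  27800 GHz = 27800 × 10^-3 THz = 27.8
Sum: 6.92 + 7.94 + 27.8 = 42.66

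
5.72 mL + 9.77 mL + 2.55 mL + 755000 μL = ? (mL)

In mL:
  5.72 mL → 5.72
  9.77 mL → 9.77
  2.55 mL → 2.55
  755000 μL = 755000 × 10^-3 mL = 755
Sum: 5.72 + 9.77 + 2.55 + 755 = 773.04

773.04 mL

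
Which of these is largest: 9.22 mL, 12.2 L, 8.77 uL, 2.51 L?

12.2 L

9.22 mL = 0.00922 L
12.2 L = 12.2 L
8.77 uL = 0.00000877 L
2.51 L = 2.51 L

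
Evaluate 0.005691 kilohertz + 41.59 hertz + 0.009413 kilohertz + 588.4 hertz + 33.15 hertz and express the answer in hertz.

678.244 hertz

In hertz:
  0.005691 kilohertz = 0.005691 × 10^3 hertz = 5.691
  41.59 hertz → 41.59
  0.009413 kilohertz = 0.009413 × 10^3 hertz = 9.413
  588.4 hertz → 588.4
  33.15 hertz → 33.15
Sum: 5.691 + 41.59 + 9.413 + 588.4 + 33.15 = 678.244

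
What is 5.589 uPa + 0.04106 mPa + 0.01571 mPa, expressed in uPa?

62.359 uPa

In uPa:
  5.589 uPa → 5.589
  0.04106 mPa = 0.04106e3 uPa = 41.06
  0.01571 mPa = 0.01571e3 uPa = 15.71
Sum: 5.589 + 41.06 + 15.71 = 62.359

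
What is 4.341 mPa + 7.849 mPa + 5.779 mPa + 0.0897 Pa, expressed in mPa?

In mPa:
  4.341 mPa → 4.341
  7.849 mPa → 7.849
  5.779 mPa → 5.779
  0.0897 Pa = 0.0897 × 10^3 mPa = 89.7
Sum: 4.341 + 7.849 + 5.779 + 89.7 = 107.669

107.669 mPa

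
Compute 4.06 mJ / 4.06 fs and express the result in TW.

(4.06e-3) / (4.06e-15) = 1e12 W

1 TW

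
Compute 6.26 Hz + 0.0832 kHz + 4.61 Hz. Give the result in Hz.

94.07 Hz

In Hz:
  6.26 Hz → 6.26
  0.0832 kHz = 0.0832 × 10^3 Hz = 83.2
  4.61 Hz → 4.61
Sum: 6.26 + 83.2 + 4.61 = 94.07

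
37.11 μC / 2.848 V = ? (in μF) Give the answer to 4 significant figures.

(37.11e-6) / (2.848) = 13.0302e-6 F

13.03 μF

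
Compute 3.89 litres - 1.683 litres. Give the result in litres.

2.207 litres

In litres:
  3.89 litres → 3.89
  1.683 litres → 1.683
Difference: 3.89 - 1.683 = 2.207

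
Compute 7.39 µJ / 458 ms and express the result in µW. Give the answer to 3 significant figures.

(7.39e-6) / (458e-3) = 0.016135e-3 W

16.1 µW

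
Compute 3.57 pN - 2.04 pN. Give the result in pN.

In pN:
  3.57 pN → 3.57
  2.04 pN → 2.04
Difference: 3.57 - 2.04 = 1.53

1.53 pN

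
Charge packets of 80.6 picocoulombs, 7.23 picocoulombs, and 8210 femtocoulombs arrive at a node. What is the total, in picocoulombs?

96.04 picocoulombs

In picocoulombs:
  80.6 picocoulombs → 80.6
  7.23 picocoulombs → 7.23
  8210 femtocoulombs = 8210 × 10⁻³ picocoulombs = 8.21
Sum: 80.6 + 7.23 + 8.21 = 96.04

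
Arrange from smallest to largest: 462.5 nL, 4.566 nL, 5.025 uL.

462.5 nL = 0.0000004625 L
4.566 nL = 0.000000004566 L
5.025 uL = 0.000005025 L

4.566 nL < 462.5 nL < 5.025 uL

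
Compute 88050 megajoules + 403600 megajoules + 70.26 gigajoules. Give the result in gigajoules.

561.91 gigajoules

In gigajoules:
  88050 megajoules = 88050 × 10^-3 gigajoules = 88.05
  403600 megajoules = 403600 × 10^-3 gigajoules = 403.6
  70.26 gigajoules → 70.26
Sum: 88.05 + 403.6 + 70.26 = 561.91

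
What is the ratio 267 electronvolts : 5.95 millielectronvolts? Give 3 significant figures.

(267) / (5.95e-3) = 44.87e3

44900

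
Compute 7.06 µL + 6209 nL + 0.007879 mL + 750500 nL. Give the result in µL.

771.648 µL

In µL:
  7.06 µL → 7.06
  6209 nL = 6209 × 10⁻³ µL = 6.209
  0.007879 mL = 0.007879 × 10³ µL = 7.879
  750500 nL = 750500 × 10⁻³ µL = 750.5
Sum: 7.06 + 6.209 + 7.879 + 750.5 = 771.648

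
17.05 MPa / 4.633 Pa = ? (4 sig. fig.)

3680000

(17.05e6) / (4.633) = 3.6801e6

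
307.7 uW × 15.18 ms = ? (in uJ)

307.7e-6 × 15.18e-3 = 4670.886e-9 J

4.670886 uJ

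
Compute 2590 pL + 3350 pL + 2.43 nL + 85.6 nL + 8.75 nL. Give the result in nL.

In nL:
  2590 pL = 2590 × 10^-3 nL = 2.59
  3350 pL = 3350 × 10^-3 nL = 3.35
  2.43 nL → 2.43
  85.6 nL → 85.6
  8.75 nL → 8.75
Sum: 2.59 + 3.35 + 2.43 + 85.6 + 8.75 = 102.72

102.72 nL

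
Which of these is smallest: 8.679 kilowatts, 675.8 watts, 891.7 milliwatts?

891.7 milliwatts

8.679 kilowatts = 8679 watts
675.8 watts = 675.8 watts
891.7 milliwatts = 0.8917 watts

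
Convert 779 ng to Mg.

0.000000000000779 Mg

nano = 10⁻⁹, mega = 10⁶; factor is 10⁻¹⁵.
779 × 10⁻¹⁵ = 0.000000000000779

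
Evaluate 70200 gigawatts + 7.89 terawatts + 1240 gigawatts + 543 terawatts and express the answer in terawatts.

622.33 terawatts

In terawatts:
  70200 gigawatts = 70200 × 10⁻³ terawatts = 70.2
  7.89 terawatts → 7.89
  1240 gigawatts = 1240 × 10⁻³ terawatts = 1.24
  543 terawatts → 543
Sum: 70.2 + 7.89 + 1.24 + 543 = 622.33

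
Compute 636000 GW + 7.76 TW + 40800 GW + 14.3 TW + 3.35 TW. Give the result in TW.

In TW:
  636000 GW = 636000 × 10^-3 TW = 636
  7.76 TW → 7.76
  40800 GW = 40800 × 10^-3 TW = 40.8
  14.3 TW → 14.3
  3.35 TW → 3.35
Sum: 636 + 7.76 + 40.8 + 14.3 + 3.35 = 702.21

702.21 TW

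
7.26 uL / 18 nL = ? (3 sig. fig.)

(7.26e-6) / (18e-9) = 0.4033e3

403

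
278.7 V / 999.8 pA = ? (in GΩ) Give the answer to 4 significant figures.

278.8 GΩ

(278.7) / (999.8e-12) = 0.278756e12 Ω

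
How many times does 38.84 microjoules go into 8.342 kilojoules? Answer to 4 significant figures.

214800000

(8.342 × 10³) / (38.84 × 10⁻⁶) = 0.21478 × 10⁹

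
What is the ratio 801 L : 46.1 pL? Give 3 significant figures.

(801) / (46.1 × 10^-12) = 17.38 × 10^12

17400000000000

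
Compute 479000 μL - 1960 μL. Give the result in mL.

In mL:
  479000 μL = 479000e-3 mL = 479
  1960 μL = 1960e-3 mL = 1.96
Difference: 479 - 1.96 = 477.04

477.04 mL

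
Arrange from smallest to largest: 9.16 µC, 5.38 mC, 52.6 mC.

9.16 µC < 5.38 mC < 52.6 mC

9.16 µC = 0.00000916 C
5.38 mC = 0.00538 C
52.6 mC = 0.0526 C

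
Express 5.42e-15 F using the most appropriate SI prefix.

= 5.42e-15 F; 1e-15 is femto.

5.42 fF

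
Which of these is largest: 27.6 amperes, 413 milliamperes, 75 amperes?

27.6 amperes = 27.6 amperes
413 milliamperes = 0.413 amperes
75 amperes = 75 amperes

75 amperes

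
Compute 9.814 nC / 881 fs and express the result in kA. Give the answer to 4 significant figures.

11.14 kA

(9.814 × 10⁻⁹) / (881 × 10⁻¹⁵) = 0.0111396 × 10⁶ A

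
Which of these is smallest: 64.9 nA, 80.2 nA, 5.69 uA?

64.9 nA = 0.0000000649 A
80.2 nA = 0.0000000802 A
5.69 uA = 0.00000569 A

64.9 nA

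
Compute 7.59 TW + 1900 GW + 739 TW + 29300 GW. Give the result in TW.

In TW:
  7.59 TW → 7.59
  1900 GW = 1900e-3 TW = 1.9
  739 TW → 739
  29300 GW = 29300e-3 TW = 29.3
Sum: 7.59 + 1.9 + 739 + 29.3 = 777.79

777.79 TW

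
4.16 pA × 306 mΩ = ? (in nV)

4.16 × 10⁻¹² × 306 × 10⁻³ = 1272.96 × 10⁻¹⁵ V

0.00127296 nV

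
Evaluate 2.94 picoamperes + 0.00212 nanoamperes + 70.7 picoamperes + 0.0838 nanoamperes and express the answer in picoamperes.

159.56 picoamperes

In picoamperes:
  2.94 picoamperes → 2.94
  0.00212 nanoamperes = 0.00212e3 picoamperes = 2.12
  70.7 picoamperes → 70.7
  0.0838 nanoamperes = 0.0838e3 picoamperes = 83.8
Sum: 2.94 + 2.12 + 70.7 + 83.8 = 159.56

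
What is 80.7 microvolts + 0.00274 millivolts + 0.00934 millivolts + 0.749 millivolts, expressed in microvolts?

841.78 microvolts

In microvolts:
  80.7 microvolts → 80.7
  0.00274 millivolts = 0.00274 × 10^3 microvolts = 2.74
  0.00934 millivolts = 0.00934 × 10^3 microvolts = 9.34
  0.749 millivolts = 0.749 × 10^3 microvolts = 749
Sum: 80.7 + 2.74 + 9.34 + 749 = 841.78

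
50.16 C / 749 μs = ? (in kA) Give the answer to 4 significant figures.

(50.16) / (749 × 10⁻⁶) = 0.0669693 × 10⁶ A

66.97 kA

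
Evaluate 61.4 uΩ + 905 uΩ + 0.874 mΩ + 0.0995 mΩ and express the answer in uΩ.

In uΩ:
  61.4 uΩ → 61.4
  905 uΩ → 905
  0.874 mΩ = 0.874 × 10^3 uΩ = 874
  0.0995 mΩ = 0.0995 × 10^3 uΩ = 99.5
Sum: 61.4 + 905 + 874 + 99.5 = 1939.9

1939.9 uΩ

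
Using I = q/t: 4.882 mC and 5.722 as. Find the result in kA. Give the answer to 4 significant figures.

853200000000 kA

(4.882e-3) / (5.722e-18) = 0.853198e15 A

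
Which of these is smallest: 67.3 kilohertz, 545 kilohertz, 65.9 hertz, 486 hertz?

65.9 hertz

67.3 kilohertz = 67300 hertz
545 kilohertz = 545000 hertz
65.9 hertz = 65.9 hertz
486 hertz = 486 hertz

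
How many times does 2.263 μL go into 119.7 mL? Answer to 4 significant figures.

(119.7 × 10⁻³) / (2.263 × 10⁻⁶) = 52.894 × 10³

52890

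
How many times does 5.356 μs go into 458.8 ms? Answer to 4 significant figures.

(458.8e-3) / (5.356e-6) = 85.661e3

85660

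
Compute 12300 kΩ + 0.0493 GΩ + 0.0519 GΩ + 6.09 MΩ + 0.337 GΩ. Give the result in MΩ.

In MΩ:
  12300 kΩ = 12300e-3 MΩ = 12.3
  0.0493 GΩ = 0.0493e3 MΩ = 49.3
  0.0519 GΩ = 0.0519e3 MΩ = 51.9
  6.09 MΩ → 6.09
  0.337 GΩ = 0.337e3 MΩ = 337
Sum: 12.3 + 49.3 + 51.9 + 6.09 + 337 = 456.59

456.59 MΩ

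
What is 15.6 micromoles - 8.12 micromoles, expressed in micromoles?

In micromoles:
  15.6 micromoles → 15.6
  8.12 micromoles → 8.12
Difference: 15.6 - 8.12 = 7.48

7.48 micromoles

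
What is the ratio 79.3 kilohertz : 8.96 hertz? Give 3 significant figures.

(79.3 × 10³) / (8.96) = 8.85 × 10³

8850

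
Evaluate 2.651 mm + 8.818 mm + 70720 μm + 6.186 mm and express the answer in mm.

In mm:
  2.651 mm → 2.651
  8.818 mm → 8.818
  70720 μm = 70720e-3 mm = 70.72
  6.186 mm → 6.186
Sum: 2.651 + 8.818 + 70.72 + 6.186 = 88.375

88.375 mm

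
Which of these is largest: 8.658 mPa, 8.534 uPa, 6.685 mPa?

8.658 mPa = 0.008658 Pa
8.534 uPa = 0.000008534 Pa
6.685 mPa = 0.006685 Pa

8.658 mPa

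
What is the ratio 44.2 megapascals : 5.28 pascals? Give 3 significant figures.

(44.2 × 10^6) / (5.28) = 8.371 × 10^6

8370000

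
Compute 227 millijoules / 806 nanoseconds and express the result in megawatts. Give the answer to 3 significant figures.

0.282 megawatts

(227e-3) / (806e-9) = 0.28164e6 W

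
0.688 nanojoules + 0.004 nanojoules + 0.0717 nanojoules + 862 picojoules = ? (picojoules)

1625.7 picojoules

In picojoules:
  0.688 nanojoules = 0.688 × 10^3 picojoules = 688
  0.004 nanojoules = 0.004 × 10^3 picojoules = 4
  0.0717 nanojoules = 0.0717 × 10^3 picojoules = 71.7
  862 picojoules → 862
Sum: 688 + 4 + 71.7 + 862 = 1625.7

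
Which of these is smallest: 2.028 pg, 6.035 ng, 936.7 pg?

2.028 pg

2.028 pg = 0.000000000002028 g
6.035 ng = 0.000000006035 g
936.7 pg = 0.0000000009367 g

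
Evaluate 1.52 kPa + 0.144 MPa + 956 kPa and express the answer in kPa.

In kPa:
  1.52 kPa → 1.52
  0.144 MPa = 0.144 × 10^3 kPa = 144
  956 kPa → 956
Sum: 1.52 + 144 + 956 = 1101.52

1101.52 kPa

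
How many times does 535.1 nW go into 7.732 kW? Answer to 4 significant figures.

14450000000

(7.732 × 10^3) / (535.1 × 10^-9) = 0.01445 × 10^12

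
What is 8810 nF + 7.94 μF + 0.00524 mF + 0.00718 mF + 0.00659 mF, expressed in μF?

35.76 μF

In μF:
  8810 nF = 8810e-3 μF = 8.81
  7.94 μF → 7.94
  0.00524 mF = 0.00524e3 μF = 5.24
  0.00718 mF = 0.00718e3 μF = 7.18
  0.00659 mF = 0.00659e3 μF = 6.59
Sum: 8.81 + 7.94 + 5.24 + 7.18 + 6.59 = 35.76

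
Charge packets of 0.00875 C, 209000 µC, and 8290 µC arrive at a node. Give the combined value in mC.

226.04 mC

In mC:
  0.00875 C = 0.00875 × 10³ mC = 8.75
  209000 µC = 209000 × 10⁻³ mC = 209
  8290 µC = 8290 × 10⁻³ mC = 8.29
Sum: 8.75 + 209 + 8.29 = 226.04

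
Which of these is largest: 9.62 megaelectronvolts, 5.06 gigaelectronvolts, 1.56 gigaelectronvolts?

5.06 gigaelectronvolts

9.62 megaelectronvolts = 9620000 electronvolts
5.06 gigaelectronvolts = 5060000000 electronvolts
1.56 gigaelectronvolts = 1560000000 electronvolts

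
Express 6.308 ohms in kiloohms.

(no prefix) = 1e0, kilo = 1e3; factor is 1e-3.
6.308 × 1e-3 = 0.006308

0.006308 kiloohms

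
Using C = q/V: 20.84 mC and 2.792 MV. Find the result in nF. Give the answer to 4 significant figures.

7.464 nF

(20.84 × 10⁻³) / (2.792 × 10⁶) = 7.46418 × 10⁻⁹ F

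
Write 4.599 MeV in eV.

4599000 eV

mega = 1e6, (no prefix) = 1e0; factor is 1e6.
4.599 × 1e6 = 4599000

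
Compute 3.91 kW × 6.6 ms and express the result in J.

3.91 × 10³ × 6.6 × 10⁻³ = 25.806 J

25.806 J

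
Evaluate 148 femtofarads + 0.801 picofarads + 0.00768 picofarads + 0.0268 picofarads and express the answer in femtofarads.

983.48 femtofarads

In femtofarads:
  148 femtofarads → 148
  0.801 picofarads = 0.801e3 femtofarads = 801
  0.00768 picofarads = 0.00768e3 femtofarads = 7.68
  0.0268 picofarads = 0.0268e3 femtofarads = 26.8
Sum: 148 + 801 + 7.68 + 26.8 = 983.48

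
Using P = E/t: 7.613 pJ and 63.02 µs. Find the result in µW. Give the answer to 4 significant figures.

(7.613e-12) / (63.02e-6) = 0.120803e-6 W

0.1208 µW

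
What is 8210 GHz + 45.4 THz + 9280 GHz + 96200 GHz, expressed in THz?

In THz:
  8210 GHz = 8210e-3 THz = 8.21
  45.4 THz → 45.4
  9280 GHz = 9280e-3 THz = 9.28
  96200 GHz = 96200e-3 THz = 96.2
Sum: 8.21 + 45.4 + 9.28 + 96.2 = 159.09

159.09 THz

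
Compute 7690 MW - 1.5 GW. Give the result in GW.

In GW:
  7690 MW = 7690 × 10⁻³ GW = 7.69
  1.5 GW → 1.5
Difference: 7.69 - 1.5 = 6.19

6.19 GW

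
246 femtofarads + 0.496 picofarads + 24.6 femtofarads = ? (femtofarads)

766.6 femtofarads

In femtofarads:
  246 femtofarads → 246
  0.496 picofarads = 0.496 × 10^3 femtofarads = 496
  24.6 femtofarads → 24.6
Sum: 246 + 496 + 24.6 = 766.6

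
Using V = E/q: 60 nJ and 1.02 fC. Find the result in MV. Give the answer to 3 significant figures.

(60 × 10^-9) / (1.02 × 10^-15) = 58.824 × 10^6 V

58.8 MV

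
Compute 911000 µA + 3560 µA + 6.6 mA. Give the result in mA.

921.16 mA

In mA:
  911000 µA = 911000e-3 mA = 911
  3560 µA = 3560e-3 mA = 3.56
  6.6 mA → 6.6
Sum: 911 + 3.56 + 6.6 = 921.16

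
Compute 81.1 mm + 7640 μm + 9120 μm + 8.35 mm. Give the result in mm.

106.21 mm

In mm:
  81.1 mm → 81.1
  7640 μm = 7640 × 10⁻³ mm = 7.64
  9120 μm = 9120 × 10⁻³ mm = 9.12
  8.35 mm → 8.35
Sum: 81.1 + 7.64 + 9.12 + 8.35 = 106.21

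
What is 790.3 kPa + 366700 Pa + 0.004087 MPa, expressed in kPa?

In kPa:
  790.3 kPa → 790.3
  366700 Pa = 366700 × 10⁻³ kPa = 366.7
  0.004087 MPa = 0.004087 × 10³ kPa = 4.087
Sum: 790.3 + 366.7 + 4.087 = 1161.087

1161.087 kPa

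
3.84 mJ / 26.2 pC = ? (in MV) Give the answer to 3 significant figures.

(3.84 × 10^-3) / (26.2 × 10^-12) = 0.14656 × 10^9 V

147 MV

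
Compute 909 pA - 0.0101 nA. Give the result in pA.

898.9 pA

In pA:
  909 pA → 909
  0.0101 nA = 0.0101 × 10³ pA = 10.1
Difference: 909 - 10.1 = 898.9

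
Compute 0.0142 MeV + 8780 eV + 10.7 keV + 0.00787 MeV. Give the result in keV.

In keV:
  0.0142 MeV = 0.0142 × 10³ keV = 14.2
  8780 eV = 8780 × 10⁻³ keV = 8.78
  10.7 keV → 10.7
  0.00787 MeV = 0.00787 × 10³ keV = 7.87
Sum: 14.2 + 8.78 + 10.7 + 7.87 = 41.55

41.55 keV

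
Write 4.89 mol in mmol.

4890 mmol

(no prefix) = 1e0, milli = 1e-3; factor is 1e3.
4.89 × 1e3 = 4890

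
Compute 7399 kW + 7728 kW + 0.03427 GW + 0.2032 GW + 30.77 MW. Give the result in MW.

In MW:
  7399 kW = 7399 × 10^-3 MW = 7.399
  7728 kW = 7728 × 10^-3 MW = 7.728
  0.03427 GW = 0.03427 × 10^3 MW = 34.27
  0.2032 GW = 0.2032 × 10^3 MW = 203.2
  30.77 MW → 30.77
Sum: 7.399 + 7.728 + 34.27 + 203.2 + 30.77 = 283.367

283.367 MW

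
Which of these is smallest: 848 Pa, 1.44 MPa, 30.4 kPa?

848 Pa = 848 Pa
1.44 MPa = 1440000 Pa
30.4 kPa = 30400 Pa

848 Pa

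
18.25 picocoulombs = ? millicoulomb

0.00000001825 millicoulombs

pico = 10^-12, milli = 10^-3; factor is 10^-9.
18.25 × 10^-9 = 0.00000001825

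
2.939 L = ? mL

2939 mL

(no prefix) = 10⁰, milli = 10⁻³; factor is 10³.
2.939 × 10³ = 2939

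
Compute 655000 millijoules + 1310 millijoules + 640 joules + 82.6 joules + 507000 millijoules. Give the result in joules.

1885.91 joules

In joules:
  655000 millijoules = 655000 × 10⁻³ joules = 655
  1310 millijoules = 1310 × 10⁻³ joules = 1.31
  640 joules → 640
  82.6 joules → 82.6
  507000 millijoules = 507000 × 10⁻³ joules = 507
Sum: 655 + 1.31 + 640 + 82.6 + 507 = 1885.91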